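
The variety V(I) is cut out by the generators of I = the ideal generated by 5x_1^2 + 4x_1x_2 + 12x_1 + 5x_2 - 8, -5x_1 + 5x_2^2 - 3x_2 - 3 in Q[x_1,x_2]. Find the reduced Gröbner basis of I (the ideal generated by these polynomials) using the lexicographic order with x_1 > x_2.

The reduced Gröbner basis is the canonical form of the ideal for this ordering.

f_1 = 5x_1^2 + 4x_1x_2 + 12x_1 + 5x_2 - 8, LT = x_1^2.
f_2 = -5x_1 + 5x_2^2 - 3x_2 - 3, LT = x_1.

S(f_1,f_2): lcm = x_1^2. S = x_1x_2^2 + 1/5x_1x_2 + 9/5x_1 + x_2 - 8/5.
  leading term x_1x_2^2: subtract (-1/5x_2^2)·f_2 from x_1x_2^2 + 1/5x_1x_2 + 9/5x_1 + x_2 - 8/5 → 1/5x_1x_2 + 9/5x_1 + x_2^4 - 3/5x_2^3 - 3/5x_2^2 + x_2 - 8/5
  leading term x_1x_2: subtract (-1/25x_2)·f_2 from 1/5x_1x_2 + 9/5x_1 + x_2^4 - 3/5x_2^3 - 3/5x_2^2 + x_2 - 8/5 → 9/5x_1 + x_2^4 - 2/5x_2^3 - 18/25x_2^2 + 22/25x_2 - 8/5
  leading term x_1: subtract (-9/25)·f_2 from 9/5x_1 + x_2^4 - 2/5x_2^3 - 18/25x_2^2 + 22/25x_2 - 8/5 → x_2^4 - 2/5x_2^3 + 27/25x_2^2 - 1/5x_2 - 67/25
  leading term x_2^4: no divisor's leading term divides it; move x_2^4 to the remainder.
  leading term x_2^3: no divisor's leading term divides it; move -2/5x_2^3 to the remainder.
  leading term x_2^2: no divisor's leading term divides it; move 27/25x_2^2 to the remainder.
  leading term x_2: no divisor's leading term divides it; move -1/5x_2 to the remainder.
  leading term 1: no divisor's leading term divides it; move -67/25 to the remainder.
  remainder x_2^4 - 2/5x_2^3 + 27/25x_2^2 - 1/5x_2 - 67/25 ≠ 0; add g_3 = x_2^4 - 2/5x_2^3 + 27/25x_2^2 - 1/5x_2 - 67/25 to the basis.

S(f_1,g_3): leading monomials are coprime, so the S-polynomial reduces to 0 (Buchberger's first criterion).
S(f_2,g_3): leading monomials are coprime, so the S-polynomial reduces to 0 (Buchberger's first criterion).
Every S-polynomial of the final basis reduces to 0, so we have a Gröbner basis.
Inter-reduce: drop elements whose leading term is divisible by another's, tail-reduce, and make monic.

G = {x_1 - x_2^2 + 3/5x_2 + 3/5, x_2^4 - 2/5x_2^3 + 27/25x_2^2 - 1/5x_2 - 67/25}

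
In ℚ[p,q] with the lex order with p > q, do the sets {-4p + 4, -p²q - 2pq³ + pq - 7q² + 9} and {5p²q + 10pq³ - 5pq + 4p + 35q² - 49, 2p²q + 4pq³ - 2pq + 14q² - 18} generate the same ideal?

Yes, the ideals are equal.

For a fixed monomial order, each ideal has a unique reduced Gröbner basis; comparing bases decides equality.
Buchberger on the first generating set:
f_1 = -4p + 4, LT = p.
f_2 = -p²q - 2pq³ + pq - 7q² + 9, LT = p²q.

S(f_1,f_2): lcm = p²q. S = -2pq³ - 7q² + 9.
  reduce S modulo (f_1, f_2):
  remainder -2q³ - 7q² + 9 ≠ 0; add g_3 = -2q³ - 7q² + 9 to the basis.

The other S-polynomials (S(f_1,g_3), S(f_2,g_3)) all reduce to 0 modulo the current basis, so we have a Gröbner basis.
Inter-reduce: drop elements whose leading term is divisible by another's, tail-reduce, and make monic.
Reduced Gröbner basis: {p - 1, q³ + 7/2q² - 9/2}.

Buchberger on the second generating set:
h_1 = 5p²q + 10pq³ - 5pq + 4p + 35q² - 49, LT = p²q.
h_2 = 2p²q + 4pq³ - 2pq + 14q² - 18, LT = p²q.

S(h_1,h_2): lcm = p²q. S = ⅘p - ⅘.
  reduce S modulo (h_1, h_2):
  remainder ⅘p - ⅘ ≠ 0; add k_3 = ⅘p - ⅘ to the basis.

S(h_1,k_3): lcm = p²q. S = 2pq³ + ⅘p + 7q² - 49/5.
  reduce S modulo (h_1, h_2, k_3):
  remainder 2q³ + 7q² - 9 ≠ 0; add k_4 = 2q³ + 7q² - 9 to the basis.

The other S-polynomials (S(h_2,k_3), S(h_1,k_4), S(h_2,k_4), S(k_3,k_4)) all reduce to 0 modulo the current basis, so we have a Gröbner basis.
Inter-reduce: drop elements whose leading term is divisible by another's, tail-reduce, and make monic.
Reduced Gröbner basis: {p - 1, q³ + 7/2q² - 9/2}.

These coincide, so the ideals are equal.
The same test decides containment: I ⊆ J iff every generator of I reduces to 0 modulo a Gröbner basis of J.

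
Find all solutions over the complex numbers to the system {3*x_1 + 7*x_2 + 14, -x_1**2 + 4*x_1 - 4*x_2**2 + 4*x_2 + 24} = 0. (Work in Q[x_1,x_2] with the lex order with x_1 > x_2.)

{(0, -2), (-224/85, -74/85)}

Compute a lex Gröbner basis by Buchberger's algorithm.
f_1 = 3*x_1 + 7*x_2 + 14, LT = x_1.
f_2 = -x_1**2 + 4*x_1 - 4*x_2**2 + 4*x_2 + 24, LT = x_1**2.

S(f_1,f_2): lcm = x_1**2. S = 7/3*x_1*x_2 + 26/3*x_1 - 4*x_2**2 + 4*x_2 + 24.
  reduce S modulo (f_1, f_2):
  remainder -85/9*x_2**2 - 244/9*x_2 - 148/9 ≠ 0; add h_3 = -85/9*x_2**2 - 244/9*x_2 - 148/9 to the basis.

The other S-polynomials (S(f_1,h_3), S(f_2,h_3)) all reduce to 0 modulo the current basis, so we have a Gröbner basis.
Inter-reduce: drop elements whose leading term is divisible by another's, tail-reduce, and make monic.
Reduced Gröbner basis: {x_1 + 7/3*x_2 + 14/3, x_2**2 + 244/85*x_2 + 148/85}.

Elimination: the polynomial x_2**2 + 244/85*x_2 + 148/85 lies in the elimination ideal for x_2, so x_2 ∈ {-2, -74/85}. For each such x_2, the remaining basis elements (now univariate) give the rest of the solution.
  x_2 = -2: the earlier basis element becomes x_1 = 0, giving x_1 = 0 — point (0, -2).
  x_2 = -74/85: the earlier basis element becomes x_1 + 224/85 = 0, giving x_1 = -224/85 — point (-224/85, -74/85).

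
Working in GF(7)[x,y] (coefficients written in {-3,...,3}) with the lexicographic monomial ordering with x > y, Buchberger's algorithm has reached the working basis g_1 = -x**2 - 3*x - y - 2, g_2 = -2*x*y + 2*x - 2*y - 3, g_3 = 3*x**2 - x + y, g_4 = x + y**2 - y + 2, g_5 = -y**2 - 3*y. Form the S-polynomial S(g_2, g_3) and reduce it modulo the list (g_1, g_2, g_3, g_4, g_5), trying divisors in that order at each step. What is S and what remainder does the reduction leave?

lcm(LM(g_2), LM(g_3)) = x**2*y.
S = (lcm/LT(g_2))·g_2 − (lcm/LT(g_3))·g_3 = -x**2 - x*y - 2*x + 2*y**2.
Reduce S modulo (g_1, g_2, g_3, g_4, g_5) in that order:
  leading term x**2: subtract (1)·g_1 from -x**2 - x*y - 2*x + 2*y**2 → -x*y + x + 2*y**2 + y + 2
  leading term x*y: subtract (-3)·g_2 from -x*y + x + 2*y**2 + y + 2 → 2*y**2 + 2*y
  leading term y**2: subtract (-2)·g_5 from 2*y**2 + 2*y → 3*y
  leading term y: no divisor's leading term divides it; move 3*y to the remainder.
The remainder 3*y is nonzero, so it would be added as the next basis element.

S(g_2, g_3) = -x**2 - x*y - 2*x + 2*y**2; remainder on division = 3*y.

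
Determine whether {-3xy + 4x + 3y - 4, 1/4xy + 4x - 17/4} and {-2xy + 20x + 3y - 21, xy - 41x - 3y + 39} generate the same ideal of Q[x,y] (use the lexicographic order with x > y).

No, the ideals differ.

Equality of ideals is decidable: compute both reduced Gröbner bases (unique for the ordering) and check whether they agree.
Buchberger on the first generating set:
f_1 = -3xy + 4x + 3y - 4, LT = xy.
f_2 = 1/4xy + 4x - 17/4, LT = xy.

S(f_1,f_2): lcm = xy. S = -52/3x - y + 55/3.
  leading term x: no divisor's leading term divides it; move -52/3x to the remainder.
  leading term y: no divisor's leading term divides it; move -y to the remainder.
  leading term 1: no divisor's leading term divides it; move 55/3 to the remainder.
  remainder -52/3x - y + 55/3 ≠ 0; add g_3 = -52/3x - y + 55/3 to the basis.

S(f_1,g_3): lcm = xy. S = -4/3x - 3/52y^2 + 3/52y + 4/3.
  leading term x: subtract (1/13)·g_3 from -4/3x - 3/52y^2 + 3/52y + 4/3 → -3/52y^2 + 7/52y - 1/13
  leading term y^2: no divisor's leading term divides it; move -3/52y^2 to the remainder.
  leading term y: no divisor's leading term divides it; move 7/52y to the remainder.
  leading term 1: no divisor's leading term divides it; move -1/13 to the remainder.
  remainder -3/52y^2 + 7/52y - 1/13 ≠ 0; add g_4 = -3/52y^2 + 7/52y - 1/13 to the basis.

The other S-polynomials (S(f_2,g_3), S(f_1,g_4), S(f_2,g_4), S(g_3,g_4)) all reduce to 0 modulo the current basis, so we have a Gröbner basis.
Inter-reduce: drop elements whose leading term is divisible by another's, tail-reduce, and make monic.
Reduced Gröbner basis: {x + 3/52y - 55/52, y^2 - 7/3y + 4/3}.

Buchberger on the second generating set:
h_1 = -2xy + 20x + 3y - 21, LT = xy.
h_2 = xy - 41x - 3y + 39, LT = xy.

S(h_1,h_2): lcm = xy. S = 31x + 3/2y - 57/2.
  leading term x: no divisor's leading term divides it; move 31x to the remainder.
  leading term y: no divisor's leading term divides it; move 3/2y to the remainder.
  leading term 1: no divisor's leading term divides it; move -57/2 to the remainder.
  remainder 31x + 3/2y - 57/2 ≠ 0; add k_3 = 31x + 3/2y - 57/2 to the basis.

S(h_1,k_3): lcm = xy. S = -10x - 3/62y^2 - 18/31y + 21/2.
  leading term x: subtract (-10/31)·k_3 from -10x - 3/62y^2 - 18/31y + 21/2 → -3/62y^2 - 3/31y + 81/62
  leading term y^2: no divisor's leading term divides it; move -3/62y^2 to the remainder.
  leading term y: no divisor's leading term divides it; move -3/31y to the remainder.
  leading term 1: no divisor's leading term divides it; move 81/62 to the remainder.
  remainder -3/62y^2 - 3/31y + 81/62 ≠ 0; add k_4 = -3/62y^2 - 3/31y + 81/62 to the basis.

The other S-polynomials (S(h_2,k_3), S(h_1,k_4), S(h_2,k_4), S(k_3,k_4)) all reduce to 0 modulo the current basis, so we have a Gröbner basis.
Inter-reduce: drop elements whose leading term is divisible by another's, tail-reduce, and make monic.
Reduced Gröbner basis: {x + 3/62y - 57/62, y^2 + 2y - 27}.

The bases are distinct; the ideals are different.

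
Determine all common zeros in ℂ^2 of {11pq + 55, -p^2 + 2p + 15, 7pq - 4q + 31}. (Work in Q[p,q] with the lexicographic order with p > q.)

Compute a lex Gröbner basis by Buchberger's algorithm.
f_1 = 11pq + 55, LT = pq.
f_2 = -p^2 + 2p + 15, LT = p^2.
f_3 = 7pq - 4q + 31, LT = pq.

S(f_1,f_2): lcm = p^2q. S = 2pq + 5p + 15q.
  reduce S modulo (f_1, f_2, f_3):
  remainder 5p + 15q - 10 ≠ 0; add h_4 = 5p + 15q - 10 to the basis.

S(f_1,f_3): lcm = pq. S = 4/7q + 4/7.
  reduce S modulo (f_1, f_2, f_3, h_4):
  remainder 4/7q + 4/7 ≠ 0; add h_5 = 4/7q + 4/7 to the basis.

The other S-polynomials (S(f_2,f_3), S(f_1,h_4), S(f_2,h_4), S(f_3,h_4), S(f_1,h_5), S(f_2,h_5), S(f_3,h_5), S(h_4,h_5)) all reduce to 0 modulo the current basis, so we have a Gröbner basis.
Inter-reduce: drop elements whose leading term is divisible by another's, tail-reduce, and make monic.
Reduced Gröbner basis: {p - 5, q + 1}.

A lex Gröbner basis eliminates variables successively. Here q + 1 depends only on q, with roots {-1}; lifting each root through the earlier basis elements recovers the full solutions.
  q = -1: the earlier basis element becomes p - 5 = 0, giving p = 5 — point (5, -1).
This is the nonlinear analogue of row-reducing a linear system.

{(5, -1)}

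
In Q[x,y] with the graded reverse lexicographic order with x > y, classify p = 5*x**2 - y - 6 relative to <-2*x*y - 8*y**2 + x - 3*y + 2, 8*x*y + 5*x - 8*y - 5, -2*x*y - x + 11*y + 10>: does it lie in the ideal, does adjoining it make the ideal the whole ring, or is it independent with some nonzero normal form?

First compute the reduced Gröbner basis of I by Buchberger's algorithm.
f_1 = -2*x*y - 8*y**2 + x - 3*y + 2, LT = x*y.
f_2 = 8*x*y + 5*x - 8*y - 5, LT = x*y.
f_3 = -2*x*y - x + 11*y + 10, LT = x*y.

S(f_1,f_2): lcm = x*y. S = 4*y**2 - 9/8*x + 5/2*y - 3/8.
  leading term y**2: no divisor's leading term divides it; move 4*y**2 to the remainder.
  leading term x: no divisor's leading term divides it; move -9/8*x to the remainder.
  leading term y: no divisor's leading term divides it; move 5/2*y to the remainder.
  leading term 1: no divisor's leading term divides it; move -3/8 to the remainder.
  remainder 4*y**2 - 9/8*x + 5/2*y - 3/8 ≠ 0; add h_4 = 4*y**2 - 9/8*x + 5/2*y - 3/8 to the basis.

S(f_1,f_3): lcm = x*y. S = 4*y**2 - x + 7*y + 4.
  leading term y**2: subtract (1)·h_4 from 4*y**2 - x + 7*y + 4 → 1/8*x + 9/2*y + 35/8
  leading term x: no divisor's leading term divides it; move 1/8*x to the remainder.
  leading term y: no divisor's leading term divides it; move 9/2*y to the remainder.
  leading term 1: no divisor's leading term divides it; move 35/8 to the remainder.
  remainder 1/8*x + 9/2*y + 35/8 ≠ 0; add h_5 = 1/8*x + 9/2*y + 35/8 to the basis.

S(f_2,f_3): lcm = x*y. S = 1/8*x + 9/2*y + 35/8.
  leading term x: subtract (1)·h_5 from 1/8*x + 9/2*y + 35/8 → 0
  remainder 0.

S(f_1,h_4): lcm = x*y**2. S = 4*y**3 + 9/32*x**2 - 9/8*x*y + 3/2*y**2 + 3/32*x - y.
  leading term y**3: subtract (y)·h_4 from 4*y**3 + 9/32*x**2 - 9/8*x*y + 3/2*y**2 + 3/32*x - y → 9/32*x**2 - y**2 + 3/32*x - 5/8*y
  leading term x**2: subtract (9/4*x)·h_5 from 9/32*x**2 - y**2 + 3/32*x - 5/8*y → -81/8*x*y - y**2 - 39/4*x - 5/8*y
  leading term x*y: subtract (81/16)·f_1 from -81/8*x*y - y**2 - 39/4*x - 5/8*y → 79/2*y**2 - 237/16*x + 233/16*y - 81/8
  leading term y**2: subtract (79/8)·h_4 from 79/2*y**2 - 237/16*x + 233/16*y - 81/8 → -237/64*x - 81/8*y - 411/64
  leading term x: subtract (-237/8)·h_5 from -237/64*x - 81/8*y - 411/64 → 1971/16*y + 1971/16
  leading term y: no divisor's leading term divides it; move 1971/16*y to the remainder.
  leading term 1: no divisor's leading term divides it; move 1971/16 to the remainder.
  remainder 1971/16*y + 1971/16 ≠ 0; add h_6 = 1971/16*y + 1971/16 to the basis.

S(f_2,h_4): lcm = x*y**2. S = 9/32*x**2 - y**2 + 3/32*x - 5/8*y.
  leading term x**2: subtract (9/4*x)·h_5 from 9/32*x**2 - y**2 + 3/32*x - 5/8*y → -81/8*x*y - y**2 - 39/4*x - 5/8*y
  leading term x*y: subtract (81/16)·f_1 from -81/8*x*y - y**2 - 39/4*x - 5/8*y → 79/2*y**2 - 237/16*x + 233/16*y - 81/8
  leading term y**2: subtract (79/8)·h_4 from 79/2*y**2 - 237/16*x + 233/16*y - 81/8 → -237/64*x - 81/8*y - 411/64
  leading term x: subtract (-237/8)·h_5 from -237/64*x - 81/8*y - 411/64 → 1971/16*y + 1971/16
  leading term y: subtract (1)·h_6 from 1971/16*y + 1971/16 → 0
  remainder 0.

S(f_3,h_4): lcm = x*y**2. S = 9/32*x**2 - 1/8*x*y - 11/2*y**2 + 3/32*x - 5*y.
  leading term x**2: subtract (9/4*x)·h_5 from 9/32*x**2 - 1/8*x*y - 11/2*y**2 + 3/32*x - 5*y → -41/4*x*y - 11/2*y**2 - 39/4*x - 5*y
  leading term x*y: subtract (41/8)·f_1 from -41/4*x*y - 11/2*y**2 - 39/4*x - 5*y → 71/2*y**2 - 119/8*x + 83/8*y - 41/4
  leading term y**2: subtract (71/8)·h_4 from 71/2*y**2 - 119/8*x + 83/8*y - 41/4 → -313/64*x - 189/16*y - 443/64
  leading term x: subtract (-313/8)·h_5 from -313/64*x - 189/16*y - 443/64 → 657/4*y + 657/4
  leading term y: subtract (4/3)·h_6 from 657/4*y + 657/4 → 0
  remainder 0.

S(f_1,h_5): lcm = x*y. S = -32*y**2 - 1/2*x - 67/2*y - 1.
  leading term y**2: subtract (-8)·h_4 from -32*y**2 - 1/2*x - 67/2*y - 1 → -19/2*x - 27/2*y - 4
  leading term x: subtract (-76)·h_5 from -19/2*x - 27/2*y - 4 → 657/2*y + 657/2
  leading term y: subtract (8/3)·h_6 from 657/2*y + 657/2 → 0
  remainder 0.

S(f_2,h_5): lcm = x*y. S = -36*y**2 + 5/8*x - 36*y - 5/8.
  leading term y**2: subtract (-9)·h_4 from -36*y**2 + 5/8*x - 36*y - 5/8 → -19/2*x - 27/2*y - 4
  leading term x: subtract (-76)·h_5 from -19/2*x - 27/2*y - 4 → 657/2*y + 657/2
  leading term y: subtract (8/3)·h_6 from 657/2*y + 657/2 → 0
  remainder 0.

S(f_3,h_5): lcm = x*y. S = -36*y**2 + 1/2*x - 81/2*y - 5.
  leading term y**2: subtract (-9)·h_4 from -36*y**2 + 1/2*x - 81/2*y - 5 → -77/8*x - 18*y - 67/8
  leading term x: subtract (-77)·h_5 from -77/8*x - 18*y - 67/8 → 657/2*y + 657/2
  leading term y: subtract (8/3)·h_6 from 657/2*y + 657/2 → 0
  remainder 0.

S(h_4,h_5): leading monomials are coprime, so the S-polynomial reduces to 0 (Buchberger's first criterion).
S(f_1,h_6): lcm = x*y. S = 4*y**2 - 3/2*x + 3/2*y - 1.
  leading term y**2: subtract (1)·h_4 from 4*y**2 - 3/2*x + 3/2*y - 1 → -3/8*x - y - 5/8
  leading term x: subtract (-3)·h_5 from -3/8*x - y - 5/8 → 25/2*y + 25/2
  leading term y: subtract (200/1971)·h_6 from 25/2*y + 25/2 → 0
  remainder 0.

S(f_2,h_6): lcm = x*y. S = -3/8*x - y - 5/8.
  leading term x: subtract (-3)·h_5 from -3/8*x - y - 5/8 → 25/2*y + 25/2
  leading term y: subtract (200/1971)·h_6 from 25/2*y + 25/2 → 0
  remainder 0.

S(f_3,h_6): lcm = x*y. S = -1/2*x - 11/2*y - 5.
  leading term x: subtract (-4)·h_5 from -1/2*x - 11/2*y - 5 → 25/2*y + 25/2
  leading term y: subtract (200/1971)·h_6 from 25/2*y + 25/2 → 0
  remainder 0.

S(h_4,h_6): lcm = y**2. S = -9/32*x - 3/8*y - 3/32.
  leading term x: subtract (-9/4)·h_5 from -9/32*x - 3/8*y - 3/32 → 39/4*y + 39/4
  leading term y: subtract (52/657)·h_6 from 39/4*y + 39/4 → 0
  remainder 0.

S(h_5,h_6): leading monomials are coprime, so the S-polynomial reduces to 0 (Buchberger's first criterion).
Every S-polynomial of the final basis reduces to 0, so we have a Gröbner basis.
Inter-reduce: drop elements whose leading term is divisible by another's, tail-reduce, and make monic.
Reduced Gröbner basis: {x - 1, y + 1}.
Label its elements g_1 = x - 1, g_2 = y + 1.

Reduce p = 5*x**2 - y - 6 modulo G:
  leading term x**2: subtract (5*x)·g_1 from 5*x**2 - y - 6 → 5*x - y - 6
  leading term x: subtract (5)·g_1 from 5*x - y - 6 → -y - 1
  leading term y: subtract (-1)·g_2 from -y - 1 → 0
  normal form = 0.
Since the normal form is 0, p ∈ I.

5*x**2 - y - 6 lies in I (it reduces to 0).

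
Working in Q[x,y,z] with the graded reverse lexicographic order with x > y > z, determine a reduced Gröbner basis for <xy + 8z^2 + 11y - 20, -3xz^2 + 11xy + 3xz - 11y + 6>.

G = {z^4 - 55/24yz^2 - z^3 - 11/2y^2 - 11/8yz - 5/2z^2 + 113/12y + 5/2z, xz^2 - xz + 88/3z^2 + 44y - 226/3, xy + 8z^2 + 11y - 20}

Buchberger's algorithm terminates because the ascending chain of leading-term ideals stabilizes.

f_1 = xy + 8z^2 + 11y - 20, LT = xy.
f_2 = -3xz^2 + 11xy + 3xz - 11y + 6, LT = xz^2.

S(f_1,f_2): lcm = xyz^2. S = 8z^4 + 11/3xy^2 + xyz + 11yz^2 - 11/3y^2 - 20z^2 + 2y.
  reduce S modulo (f_1, f_2):
  remainder 8z^4 - 55/3yz^2 - 8z^3 - 44y^2 - 11yz - 20z^2 + 226/3y + 20z ≠ 0; add g_3 = 8z^4 - 55/3yz^2 - 8z^3 - 44y^2 - 11yz - 20z^2 + 226/3y + 20z to the basis.

The other S-polynomials (S(f_1,g_3), S(f_2,g_3)) all reduce to 0 modulo the current basis, so we have a Gröbner basis.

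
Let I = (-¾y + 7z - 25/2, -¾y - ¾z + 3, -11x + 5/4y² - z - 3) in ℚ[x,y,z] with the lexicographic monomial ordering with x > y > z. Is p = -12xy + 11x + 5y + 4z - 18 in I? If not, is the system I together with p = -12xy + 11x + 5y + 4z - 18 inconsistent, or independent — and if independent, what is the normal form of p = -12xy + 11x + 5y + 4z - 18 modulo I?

-12xy + 11x + 5y + 4z - 18 lies in I (it reduces to 0).

First compute the reduced Gröbner basis of I by Buchberger's algorithm.
f_1 = -¾y + 7z - 25/2, LT = y.
f_2 = -¾y - ¾z + 3, LT = y.
f_3 = -11x + 5/4y² - z - 3, LT = x.

S(f_1,f_2): lcm = y. S = -31/3z + 62/3.
  leading term z: no divisor's leading term divides it; move -31/3z to the remainder.
  leading term 1: no divisor's leading term divides it; move 62/3 to the remainder.
  remainder -31/3z + 62/3 ≠ 0; add h_4 = -31/3z + 62/3 to the basis.

The other S-polynomials (S(f_1,f_3), S(f_2,f_3), S(f_1,h_4), S(f_2,h_4), S(f_3,h_4)) all reduce to 0 modulo the current basis, so we have a Gröbner basis.
Inter-reduce: drop elements whose leading term is divisible by another's, tail-reduce, and make monic.
Reduced Gröbner basis: {x, y - 2, z - 2}.
Label its elements g_1 = x, g_2 = y - 2, g_3 = z - 2.

Reduce p = -12xy + 11x + 5y + 4z - 18 modulo G:
  leading term xy: subtract (-12y)·g_1 from -12xy + 11x + 5y + 4z - 18 → 11x + 5y + 4z - 18
  leading term x: subtract (11)·g_1 from 11x + 5y + 4z - 18 → 5y + 4z - 18
  leading term y: subtract (5)·g_2 from 5y + 4z - 18 → 4z - 8
  leading term z: subtract (4)·g_3 from 4z - 8 → 0
  normal form = 0.
Since the normal form is 0, p ∈ I.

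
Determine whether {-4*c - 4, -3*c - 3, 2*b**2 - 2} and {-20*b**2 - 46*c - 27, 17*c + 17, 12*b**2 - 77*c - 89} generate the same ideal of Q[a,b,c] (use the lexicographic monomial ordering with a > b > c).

For a fixed monomial order, each ideal has a unique reduced Gröbner basis; comparing bases decides equality.
Buchberger on the first generating set:
f_1 = -4*c - 4, LT = c.
f_2 = -3*c - 3, LT = c.
f_3 = 2*b**2 - 2, LT = b**2.

The S-polynomials (S(f_1,f_2), S(f_1,f_3), S(f_2,f_3)) all reduce to 0 modulo the current basis, so we have a Gröbner basis.
Inter-reduce: drop elements whose leading term is divisible by another's, tail-reduce, and make monic.
Reduced Gröbner basis: {b**2 - 1, c + 1}.

Buchberger on the second generating set:
h_1 = -20*b**2 - 46*c - 27, LT = b**2.
h_2 = 17*c + 17, LT = c.
h_3 = 12*b**2 - 77*c - 89, LT = b**2.

S(h_1,h_3): lcm = b**2. S = 523/60*c + 263/30.
  leading term c: subtract (523/1020)·h_2 from 523/60*c + 263/30 → 1/20
  leading term 1: no divisor's leading term divides it; move 1/20 to the remainder.
  remainder 1/20 ≠ 0; add k_4 = 1/20 to the basis.

The other S-polynomials (S(h_1,h_2), S(h_2,h_3), S(h_1,k_4), S(h_2,k_4), S(h_3,k_4)) all reduce to 0 modulo the current basis, so we have a Gröbner basis.
Inter-reduce: drop elements whose leading term is divisible by another's, tail-reduce, and make monic.
Reduced Gröbner basis: {1}.

These differ, so the ideals are not equal.

No, the ideals differ.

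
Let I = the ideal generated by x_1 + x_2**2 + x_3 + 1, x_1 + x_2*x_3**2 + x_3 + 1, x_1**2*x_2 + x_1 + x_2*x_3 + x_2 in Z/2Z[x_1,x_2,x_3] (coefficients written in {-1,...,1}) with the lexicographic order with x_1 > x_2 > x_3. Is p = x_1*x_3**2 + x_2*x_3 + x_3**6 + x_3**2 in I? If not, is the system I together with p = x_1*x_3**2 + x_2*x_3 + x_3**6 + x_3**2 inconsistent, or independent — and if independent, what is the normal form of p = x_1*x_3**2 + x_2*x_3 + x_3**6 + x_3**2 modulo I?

First compute the reduced Gröbner basis of I by Buchberger's algorithm.
f_1 = x_1 + x_2**2 + x_3 + 1, LT = x_1.
f_2 = x_1 + x_2*x_3**2 + x_3 + 1, LT = x_1.
f_3 = x_1**2*x_2 + x_1 + x_2*x_3 + x_2, LT = x_1**2*x_2.

S(f_1,f_2): lcm = x_1. S = x_2**2 + x_2*x_3**2.
  reduce S modulo (f_1, f_2, f_3):
  remainder x_2**2 + x_2*x_3**2 ≠ 0; add h_4 = x_2**2 + x_2*x_3**2 to the basis.

S(f_1,f_3): lcm = x_1**2*x_2. S = x_1*x_2**3 + x_1*x_2*x_3 + x_1*x_2 + x_1 + x_2*x_3 + x_2.
  reduce S modulo (f_1, f_2, f_3, h_4):
  remainder x_2*x_3**8 + x_2*x_3 + x_3 + 1 ≠ 0; add h_5 = x_2*x_3**8 + x_2*x_3 + x_3 + 1 to the basis.

S(f_3,h_4): lcm = x_1**2*x_2**2. S = x_1**2*x_2*x_3**2 + x_1*x_2 + x_2**2*x_3 + x_2**2.
  reduce S modulo (f_1, f_2, f_3, h_4, h_5):
  remainder x_2*x_3 + x_2 + x_3**3 + x_3**2 ≠ 0; add h_6 = x_2*x_3 + x_2 + x_3**3 + x_3**2 to the basis.

S(h_5,h_6): lcm = x_2*x_3**8. S = x_2*x_3**7 + x_2*x_3 + x_3**10 + x_3**9 + x_3 + 1.
  reduce S modulo (f_1, f_2, f_3, h_4, h_5, h_6):
  remainder x_3**10 + x_3**3 + x_3 + 1 ≠ 0; add h_7 = x_3**10 + x_3**3 + x_3 + 1 to the basis.

The other S-polynomials (S(f_2,f_3), S(f_1,h_4), S(f_2,h_4), S(f_1,h_5), S(f_2,h_5), S(f_3,h_5), S(h_4,h_5), S(f_1,h_6), S(f_2,h_6), S(f_3,h_6), S(h_4,h_6), S(f_1,h_7), S(f_2,h_7), S(f_3,h_7), S(h_4,h_7), S(h_5,h_7), S(h_6,h_7)) all reduce to 0 modulo the current basis, so we have a Gröbner basis.
Inter-reduce: drop elements whose leading term is divisible by another's, tail-reduce, and make monic.
Reduced Gröbner basis: {x_1 + x_2 + x_3**4 + x_3**2 + x_3 + 1, x_2**2 + x_2 + x_3**4 + x_3**2, x_2*x_3 + x_2 + x_3**3 + x_3**2, x_3**10 + x_3**3 + x_3 + 1}.
Label its elements g_1 = x_1 + x_2 + x_3**4 + x_3**2 + x_3 + 1, g_2 = x_2**2 + x_2 + x_3**4 + x_3**2, g_3 = x_2*x_3 + x_2 + x_3**3 + x_3**2, g_4 = x_3**10 + x_3**3 + x_3 + 1.

Reduce p = x_1*x_3**2 + x_2*x_3 + x_3**6 + x_3**2 modulo G:
  leading term x_1*x_3**2: subtract (x_3**2)·g_1 from x_1*x_3**2 + x_2*x_3 + x_3**6 + x_3**2 → x_2*x_3**2 + x_2*x_3 + x_3**4 + x_3**3
  leading term x_2*x_3**2: subtract (x_3)·g_3 from x_2*x_3**2 + x_2*x_3 + x_3**4 + x_3**3 → 0
  normal form = 0.
Since the normal form is 0, p ∈ I.

x_1*x_3**2 + x_2*x_3 + x_3**6 + x_3**2 lies in I (it reduces to 0).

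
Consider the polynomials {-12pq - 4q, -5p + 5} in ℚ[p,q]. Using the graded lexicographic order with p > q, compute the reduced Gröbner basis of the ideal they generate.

G = {p - 1, q}

f_1 = -12pq - 4q, LT = pq.
f_2 = -5p + 5, LT = p.

S(f_1,f_2): lcm = pq. S = 4/3q.
  reduce S modulo (f_1, f_2):
  remainder 4/3q ≠ 0; add g_3 = 4/3q to the basis.

The other S-polynomials (S(f_1,g_3), S(f_2,g_3)) all reduce to 0 modulo the current basis, so we have a Gröbner basis.
Inter-reduce: drop elements whose leading term is divisible by another's, tail-reduce, and make monic.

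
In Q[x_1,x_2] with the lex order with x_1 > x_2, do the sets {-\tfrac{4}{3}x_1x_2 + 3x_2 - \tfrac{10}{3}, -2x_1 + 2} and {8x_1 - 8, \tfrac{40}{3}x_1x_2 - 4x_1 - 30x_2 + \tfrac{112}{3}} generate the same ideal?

Since reduced Gröbner bases are canonical representatives of ideals under a given ordering, it suffices to compute and compare them.
Buchberger on the first generating set:
f_1 = -\tfrac{4}{3}x_1x_2 + 3x_2 - \tfrac{10}{3}, LT = x_1x_2.
f_2 = -2x_1 + 2, LT = x_1.

S(f_1,f_2): lcm = x_1x_2. S = -\tfrac{5}{4}x_2 + \tfrac{5}{2}.
  leading term x_2: no divisor's leading term divides it; move -\tfrac{5}{4}x_2 to the remainder.
  leading term 1: no divisor's leading term divides it; move \tfrac{5}{2} to the remainder.
  remainder -\tfrac{5}{4}x_2 + \tfrac{5}{2} ≠ 0; add g_3 = -\tfrac{5}{4}x_2 + \tfrac{5}{2} to the basis.

The other S-polynomials (S(f_1,g_3), S(f_2,g_3)) all reduce to 0 modulo the current basis, so we have a Gröbner basis.
Inter-reduce: drop elements whose leading term is divisible by another's, tail-reduce, and make monic.
Reduced Gröbner basis: {x_1 - 1, x_2 - 2}.

Buchberger on the second generating set:
h_1 = 8x_1 - 8, LT = x_1.
h_2 = \tfrac{40}{3}x_1x_2 - 4x_1 - 30x_2 + \tfrac{112}{3}, LT = x_1x_2.

S(h_1,h_2): lcm = x_1x_2. S = \tfrac{3}{10}x_1 + \tfrac{5}{4}x_2 - \tfrac{14}{5}.
  leading term x_1: subtract (\tfrac{3}{80})·h_1 from \tfrac{3}{10}x_1 + \tfrac{5}{4}x_2 - \tfrac{14}{5} → \tfrac{5}{4}x_2 - \tfrac{5}{2}
  leading term x_2: no divisor's leading term divides it; move \tfrac{5}{4}x_2 to the remainder.
  leading term 1: no divisor's leading term divides it; move -\tfrac{5}{2} to the remainder.
  remainder \tfrac{5}{4}x_2 - \tfrac{5}{2} ≠ 0; add k_3 = \tfrac{5}{4}x_2 - \tfrac{5}{2} to the basis.

The other S-polynomials (S(h_1,k_3), S(h_2,k_3)) all reduce to 0 modulo the current basis, so we have a Gröbner basis.
Inter-reduce: drop elements whose leading term is divisible by another's, tail-reduce, and make monic.
Reduced Gröbner basis: {x_1 - 1, x_2 - 2}.

The two bases agree; hence the ideals are identical.

Yes, the ideals are equal.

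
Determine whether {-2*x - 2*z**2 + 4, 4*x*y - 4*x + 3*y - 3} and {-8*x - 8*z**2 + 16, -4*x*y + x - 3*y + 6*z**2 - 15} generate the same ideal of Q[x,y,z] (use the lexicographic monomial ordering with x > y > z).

No, the ideals differ.

For a fixed monomial order, each ideal has a unique reduced Gröbner basis; comparing bases decides equality.
Buchberger on the first generating set:
f_1 = -2*x - 2*z**2 + 4, LT = x.
f_2 = 4*x*y - 4*x + 3*y - 3, LT = x*y.

S(f_1,f_2): lcm = x*y. S = x + y*z**2 - 11/4*y + 3/4.
  leading term x: subtract (-1/2)·f_1 from x + y*z**2 - 11/4*y + 3/4 → y*z**2 - 11/4*y - z**2 + 11/4
  leading term y*z**2: no divisor's leading term divides it; move y*z**2 to the remainder.
  leading term y: no divisor's leading term divides it; move -11/4*y to the remainder.
  leading term z**2: no divisor's leading term divides it; move -z**2 to the remainder.
  leading term 1: no divisor's leading term divides it; move 11/4 to the remainder.
  remainder y*z**2 - 11/4*y - z**2 + 11/4 ≠ 0; add g_3 = y*z**2 - 11/4*y - z**2 + 11/4 to the basis.

S(f_1,g_3): leading monomials are coprime, so the S-polynomial reduces to 0 (Buchberger's first criterion).
S(f_2,g_3): lcm = x*y*z**2. S = 11/4*x*y - 11/4*x + 3/4*y*z**2 - 3/4*z**2.
  leading term x*y: subtract (-11/8*y)·f_1 from 11/4*x*y - 11/4*x + 3/4*y*z**2 - 3/4*z**2 → -11/4*x - 2*y*z**2 + 11/2*y - 3/4*z**2
  leading term x: subtract (11/8)·f_1 from -11/4*x - 2*y*z**2 + 11/2*y - 3/4*z**2 → -2*y*z**2 + 11/2*y + 2*z**2 - 11/2
  leading term y*z**2: subtract (-2)·g_3 from -2*y*z**2 + 11/2*y + 2*z**2 - 11/2 → 0
  remainder 0.

Every S-polynomial of the final basis reduces to 0, so we have a Gröbner basis.
Inter-reduce: drop elements whose leading term is divisible by another's, tail-reduce, and make monic.
Reduced Gröbner basis: {x + z**2 - 2, y*z**2 - 11/4*y - z**2 + 11/4}.

Buchberger on the second generating set:
h_1 = -8*x - 8*z**2 + 16, LT = x.
h_2 = -4*x*y + x - 3*y + 6*z**2 - 15, LT = x*y.

S(h_1,h_2): lcm = x*y. S = 1/4*x + y*z**2 - 11/4*y + 3/2*z**2 - 15/4.
  leading term x: subtract (-1/32)·h_1 from 1/4*x + y*z**2 - 11/4*y + 3/2*z**2 - 15/4 → y*z**2 - 11/4*y + 5/4*z**2 - 13/4
  leading term y*z**2: no divisor's leading term divides it; move y*z**2 to the remainder.
  leading term y: no divisor's leading term divides it; move -11/4*y to the remainder.
  leading term z**2: no divisor's leading term divides it; move 5/4*z**2 to the remainder.
  leading term 1: no divisor's leading term divides it; move -13/4 to the remainder.
  remainder y*z**2 - 11/4*y + 5/4*z**2 - 13/4 ≠ 0; add k_3 = y*z**2 - 11/4*y + 5/4*z**2 - 13/4 to the basis.

S(h_1,k_3): leading monomials are coprime, so the S-polynomial reduces to 0 (Buchberger's first criterion).
S(h_2,k_3): lcm = x*y*z**2. S = 11/4*x*y - 3/2*x*z**2 + 13/4*x + 3/4*y*z**2 - 3/2*z**4 + 15/4*z**2.
  leading term x*y: subtract (-11/32*y)·h_1 from 11/4*x*y - 3/2*x*z**2 + 13/4*x + 3/4*y*z**2 - 3/2*z**4 + 15/4*z**2 → -3/2*x*z**2 + 13/4*x - 2*y*z**2 + 11/2*y - 3/2*z**4 + 15/4*z**2
  leading term x*z**2: subtract (3/16*z**2)·h_1 from -3/2*x*z**2 + 13/4*x - 2*y*z**2 + 11/2*y - 3/2*z**4 + 15/4*z**2 → 13/4*x - 2*y*z**2 + 11/2*y + 3/4*z**2
  leading term x: subtract (-13/32)·h_1 from 13/4*x - 2*y*z**2 + 11/2*y + 3/4*z**2 → -2*y*z**2 + 11/2*y - 5/2*z**2 + 13/2
  leading term y*z**2: subtract (-2)·k_3 from -2*y*z**2 + 11/2*y - 5/2*z**2 + 13/2 → 0
  remainder 0.

Every S-polynomial of the final basis reduces to 0, so we have a Gröbner basis.
Inter-reduce: drop elements whose leading term is divisible by another's, tail-reduce, and make monic.
Reduced Gröbner basis: {x + z**2 - 2, y*z**2 - 11/4*y + 5/4*z**2 - 13/4}.

The bases are distinct; the ideals are different.
The choice of monomial ordering does not affect the verdict — as long as both bases are computed under the same ordering, their equality decides ideal equality.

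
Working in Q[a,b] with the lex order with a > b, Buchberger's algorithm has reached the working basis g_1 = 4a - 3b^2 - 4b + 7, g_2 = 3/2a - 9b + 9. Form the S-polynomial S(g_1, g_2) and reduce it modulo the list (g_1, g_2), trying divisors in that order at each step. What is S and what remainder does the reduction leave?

lcm(LM(g_1), LM(g_2)) = a.
S = (lcm/LT(g_1))·g_1 − (lcm/LT(g_2))·g_2 = -3/4b^2 + 5b - 17/4.
Reduce S modulo (g_1, g_2) in that order:
  leading term b^2: no divisor's leading term divides it; move -3/4b^2 to the remainder.
  leading term b: no divisor's leading term divides it; move 5b to the remainder.
  leading term 1: no divisor's leading term divides it; move -17/4 to the remainder.
The remainder -3/4b^2 + 5b - 17/4 is nonzero, so it would be added as the next basis element.

S(g_1, g_2) = -3/4b^2 + 5b - 17/4; remainder on division = -3/4b^2 + 5b - 17/4.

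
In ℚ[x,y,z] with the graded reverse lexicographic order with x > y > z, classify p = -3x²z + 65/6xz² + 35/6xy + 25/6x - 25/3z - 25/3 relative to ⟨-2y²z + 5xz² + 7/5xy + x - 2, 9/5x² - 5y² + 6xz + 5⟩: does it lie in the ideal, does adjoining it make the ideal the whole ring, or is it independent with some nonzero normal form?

First compute the reduced Gröbner basis of I by Buchberger's algorithm.
f_1 = -2y²z + 5xz² + 7/5xy + x - 2, LT = y²z.
f_2 = 9/5x² - 5y² + 6xz + 5, LT = x².

S(f_1,f_2): leading monomials are coprime, so the S-polynomial reduces to 0 (Buchberger's first criterion).
Every S-polynomial of the final basis reduces to 0, so we have a Gröbner basis.
Inter-reduce: drop elements whose leading term is divisible by another's, tail-reduce, and make monic.
Reduced Gröbner basis: {y²z - 5/2xz² - 7/10xy - ½x + 1, x² - 25/9y² + 10/3xz + 25/9}.
Label its elements g_1 = y²z - 5/2xz² - 7/10xy - ½x + 1, g_2 = x² - 25/9y² + 10/3xz + 25/9.

Reduce p = -3x²z + 65/6xz² + 35/6xy + 25/6x - 25/3z - 25/3 modulo G:
  leading term x²z: subtract (-3z)·g_2 from -3x²z + 65/6xz² + 35/6xy + 25/6x - 25/3z - 25/3 → -25/3y²z + 125/6xz² + 35/6xy + 25/6x - 25/3
  leading term y²z: subtract (-25/3)·g_1 from -25/3y²z + 125/6xz² + 35/6xy + 25/6x - 25/3 → 0
  normal form = 0.
Since the normal form is 0, p ∈ I.

-3x²z + 65/6xz² + 35/6xy + 25/6x - 25/3z - 25/3 lies in I (it reduces to 0).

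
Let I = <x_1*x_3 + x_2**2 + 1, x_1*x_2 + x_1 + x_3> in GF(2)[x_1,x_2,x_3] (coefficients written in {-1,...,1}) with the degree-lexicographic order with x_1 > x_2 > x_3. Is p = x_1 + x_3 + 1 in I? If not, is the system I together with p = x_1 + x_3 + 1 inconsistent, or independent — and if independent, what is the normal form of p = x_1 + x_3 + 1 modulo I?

First compute the reduced Gröbner basis of I by Buchberger's algorithm.
f_1 = x_1*x_3 + x_2**2 + 1, LT = x_1*x_3.
f_2 = x_1*x_2 + x_1 + x_3, LT = x_1*x_2.

S(f_1,f_2): lcm = x_1*x_2*x_3. S = x_2**3 + x_1*x_3 + x_3**2 + x_2.
  reduce S modulo (f_1, f_2):
  remainder x_2**3 + x_2**2 + x_3**2 + x_2 + 1 ≠ 0; add h_3 = x_2**3 + x_2**2 + x_3**2 + x_2 + 1 to the basis.

The other S-polynomials (S(f_1,h_3), S(f_2,h_3)) all reduce to 0 modulo the current basis, so we have a Gröbner basis.
Inter-reduce: drop elements whose leading term is divisible by another's, tail-reduce, and make monic.
Reduced Gröbner basis: {x_2**3 + x_2**2 + x_3**2 + x_2 + 1, x_1*x_2 + x_1 + x_3, x_1*x_3 + x_2**2 + 1}.
Label its elements g_1 = x_2**3 + x_2**2 + x_3**2 + x_2 + 1, g_2 = x_1*x_2 + x_1 + x_3, g_3 = x_1*x_3 + x_2**2 + 1.

Reduce p = x_1 + x_3 + 1 modulo G:
  leading term x_1: no divisor's leading term divides it; move x_1 to the remainder.
  leading term x_3: no divisor's leading term divides it; move x_3 to the remainder.
  leading term 1: no divisor's leading term divides it; move 1 to the remainder.
  normal form = x_1 + x_3 + 1.
The normal form is nonzero, so p ∉ I. Since p minus its normal form lies in I, I + (p) = I + (r) where r = x_1 + x_3 + 1; decide whether this ideal is the whole ring.
Run Buchberger on G together with r (pairs among the g_i already reduce to 0 since G is a Gröbner basis):
g_1 = x_2**3 + x_2**2 + x_3**2 + x_2 + 1, LT = x_2**3.
g_2 = x_1*x_2 + x_1 + x_3, LT = x_1*x_2.
g_3 = x_1*x_3 + x_2**2 + 1, LT = x_1*x_3.
r = x_1 + x_3 + 1, LT = x_1.

S(g_2,r): lcm = x_1*x_2. S = x_2*x_3 + x_1 + x_2 + x_3.
  reduce S modulo (g_1, g_2, g_3, r):
  remainder x_2*x_3 + x_2 + 1 ≠ 0; add m_5 = x_2*x_3 + x_2 + 1 to the basis.

S(g_3,r): lcm = x_1*x_3. S = x_2**2 + x_3**2 + x_3 + 1.
  reduce S modulo (g_1, g_2, g_3, r, m_5):
  remainder x_2**2 + x_3**2 + x_3 + 1 ≠ 0; add m_6 = x_2**2 + x_3**2 + x_3 + 1 to the basis.

S(g_1,m_5): lcm = x_2**3*x_3. S = x_2**3 + x_2**2*x_3 + x_3**3 + x_2**2 + x_2*x_3 + x_3.
  reduce S modulo (g_1, g_2, g_3, r, m_5, m_6):
  remainder x_3**3 + x_2 + 1 ≠ 0; add m_7 = x_3**3 + x_2 + 1 to the basis.

The other S-polynomials (S(g_1,g_2), S(g_1,g_3), S(g_1,r), S(g_2,g_3), S(g_2,m_5), S(g_3,m_5), S(r,m_5), S(g_1,m_6), S(g_2,m_6), S(g_3,m_6), S(r,m_6), S(m_5,m_6), S(g_1,m_7), S(g_2,m_7), S(g_3,m_7), S(r,m_7), S(m_5,m_7), S(m_6,m_7)) all reduce to 0 modulo the current basis, so we have a Gröbner basis.
Inter-reduce: drop elements whose leading term is divisible by another's, tail-reduce, and make monic.
Reduced Gröbner basis: {x_3**3 + x_2 + 1, x_2**2 + x_3**2 + x_3 + 1, x_2*x_3 + x_2 + 1, x_1 + x_3 + 1}.
The reduced Gröbner basis of I + (p) is {x_3**3 + x_2 + 1, x_2**2 + x_3**2 + x_3 + 1, x_2*x_3 + x_2 + 1, x_1 + x_3 + 1} ≠ {1}, a proper ideal, so the enlarged system stays consistent: p is independent of I, with normal form x_1 + x_3 + 1.

x_1 + x_3 + 1 is independent of I; its normal form modulo I is x_1 + x_3 + 1.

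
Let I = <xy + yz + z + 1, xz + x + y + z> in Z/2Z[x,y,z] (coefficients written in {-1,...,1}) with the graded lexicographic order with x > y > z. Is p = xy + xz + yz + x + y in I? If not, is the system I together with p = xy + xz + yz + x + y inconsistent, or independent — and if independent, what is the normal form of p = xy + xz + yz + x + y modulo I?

Adjoining xy + xz + yz + x + y makes the ideal the whole ring: the system is inconsistent.

First compute the reduced Gröbner basis of I by Buchberger's algorithm.
f_1 = xy + yz + z + 1, LT = xy.
f_2 = xz + x + y + z, LT = xz.

S(f_1,f_2): lcm = xyz. S = yz^2 + xy + y^2 + yz + z^2 + z.
  leading term yz^2: no divisor's leading term divides it; move yz^2 to the remainder.
  leading term xy: subtract (1)·f_1 from xy + y^2 + yz + z^2 + z → y^2 + z^2 + 1
  leading term y^2: no divisor's leading term divides it; move y^2 to the remainder.
  leading term z^2: no divisor's leading term divides it; move z^2 to the remainder.
  leading term 1: no divisor's leading term divides it; move 1 to the remainder.
  remainder yz^2 + y^2 + z^2 + 1 ≠ 0; add h_3 = yz^2 + y^2 + z^2 + 1 to the basis.

S(f_1,h_3): lcm = xyz^2. S = yz^3 + xy^2 + xz^2 + z^3 + z^2 + x.
  leading term yz^3: subtract (z)·h_3 from yz^3 + xy^2 + xz^2 + z^3 + z^2 + x → xy^2 + xz^2 + y^2z + z^2 + x + z
  leading term xy^2: subtract (y)·f_1 from xy^2 + xz^2 + y^2z + z^2 + x + z → xz^2 + yz + z^2 + x + y + z
  leading term xz^2: subtract (z)·f_2 from xz^2 + yz + z^2 + x + y + z → xz + x + y + z
  leading term xz: subtract (1)·f_2 from xz + x + y + z → 0
  remainder 0.

S(f_2,h_3): lcm = xyz^2. S = xy^2 + xyz + xz^2 + y^2z + yz^2 + x.
  leading term xy^2: subtract (y)·f_1 from xy^2 + xyz + xz^2 + y^2z + yz^2 + x → xyz + xz^2 + yz^2 + yz + x + y
  leading term xyz: subtract (z)·f_1 from xyz + xz^2 + yz^2 + yz + x + y → xz^2 + yz + z^2 + x + y + z
  leading term xz^2: subtract (z)·f_2 from xz^2 + yz + z^2 + x + y + z → xz + x + y + z
  leading term xz: subtract (1)·f_2 from xz + x + y + z → 0
  remainder 0.

Every S-polynomial of the final basis reduces to 0, so we have a Gröbner basis.
Inter-reduce: drop elements whose leading term is divisible by another's, tail-reduce, and make monic.
Reduced Gröbner basis: {yz^2 + y^2 + z^2 + 1, xy + yz + z + 1, xz + x + y + z}.
Label its elements g_1 = yz^2 + y^2 + z^2 + 1, g_2 = xy + yz + z + 1, g_3 = xz + x + y + z.

Reduce p = xy + xz + yz + x + y modulo G:
  leading term xy: subtract (1)·g_2 from xy + xz + yz + x + y → xz + x + y + z + 1
  leading term xz: subtract (1)·g_3 from xz + x + y + z + 1 → 1
  leading term 1: no divisor's leading term divides it; move 1 to the remainder.
  normal form = 1.
The normal form is nonzero, so p ∉ I. Since p minus its normal form lies in I, I + (p) = I + (r) where r = 1; decide whether this ideal is the whole ring.
Here r = 1 is a nonzero constant, hence a unit: 1 ∈ I + (p), the Gröbner basis of I + (p) is {1}, and the enlarged system has no common solution — adjoining p is inconsistent.

Ideal membership is decidable via reduction modulo a Gröbner basis.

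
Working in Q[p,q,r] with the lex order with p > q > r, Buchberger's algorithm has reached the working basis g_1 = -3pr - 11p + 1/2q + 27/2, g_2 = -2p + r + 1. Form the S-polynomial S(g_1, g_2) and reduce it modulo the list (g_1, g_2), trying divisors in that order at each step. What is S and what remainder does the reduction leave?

S(g_1, g_2) = 11/3p - 1/6q + 1/2r^2 + 1/2r - 9/2; remainder on division = -1/6q + 1/2r^2 + 7/3r - 8/3.

lcm(LM(g_1), LM(g_2)) = pr.
S = (lcm/LT(g_1))·g_1 − (lcm/LT(g_2))·g_2 = 11/3p - 1/6q + 1/2r^2 + 1/2r - 9/2.
Reduce S modulo (g_1, g_2) in that order:
  leading term p: subtract (-11/6)·g_2 from 11/3p - 1/6q + 1/2r^2 + 1/2r - 9/2 → -1/6q + 1/2r^2 + 7/3r - 8/3
  leading term q: no divisor's leading term divides it; move -1/6q to the remainder.
  leading term r^2: no divisor's leading term divides it; move 1/2r^2 to the remainder.
  leading term r: no divisor's leading term divides it; move 7/3r to the remainder.
  leading term 1: no divisor's leading term divides it; move -8/3 to the remainder.
The remainder -1/6q + 1/2r^2 + 7/3r - 8/3 is nonzero, so it would be added as the next basis element.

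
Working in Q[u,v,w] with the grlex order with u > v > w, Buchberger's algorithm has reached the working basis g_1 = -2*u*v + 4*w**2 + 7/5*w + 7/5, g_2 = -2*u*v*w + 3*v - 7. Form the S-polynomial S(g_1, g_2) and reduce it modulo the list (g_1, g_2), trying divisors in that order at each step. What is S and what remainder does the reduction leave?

lcm(LM(g_1), LM(g_2)) = u*v*w.
S = (lcm/LT(g_1))·g_1 − (lcm/LT(g_2))·g_2 = -2*w**3 - 7/10*w**2 + 3/2*v - 7/10*w - 7/2.
Reduce S modulo (g_1, g_2) in that order:
  leading term w**3: no divisor's leading term divides it; move -2*w**3 to the remainder.
  leading term w**2: no divisor's leading term divides it; move -7/10*w**2 to the remainder.
  leading term v: no divisor's leading term divides it; move 3/2*v to the remainder.
  leading term w: no divisor's leading term divides it; move -7/10*w to the remainder.
  leading term 1: no divisor's leading term divides it; move -7/2 to the remainder.
The remainder -2*w**3 - 7/10*w**2 + 3/2*v - 7/10*w - 7/2 is nonzero, so it would be added as the next basis element.
An S-polynomial is built so that the two leading terms cancel; whether anything survives reduction is exactly the Gröbner-basis criterion.

S(g_1, g_2) = -2*w**3 - 7/10*w**2 + 3/2*v - 7/10*w - 7/2; remainder on division = -2*w**3 - 7/10*w**2 + 3/2*v - 7/10*w - 7/2.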